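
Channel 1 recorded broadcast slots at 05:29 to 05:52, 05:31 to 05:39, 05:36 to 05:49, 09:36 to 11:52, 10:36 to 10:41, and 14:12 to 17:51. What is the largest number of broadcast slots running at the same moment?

3

At 05:36, 3 of the intervals are simultaneously active.
No point has more.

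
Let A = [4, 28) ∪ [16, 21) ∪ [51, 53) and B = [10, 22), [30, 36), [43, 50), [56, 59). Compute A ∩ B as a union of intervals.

First set merges to [4, 28), [51, 53).
[4, 28) ∩ B → [10, 22).
[51, 53) meets no B interval.

[10, 22)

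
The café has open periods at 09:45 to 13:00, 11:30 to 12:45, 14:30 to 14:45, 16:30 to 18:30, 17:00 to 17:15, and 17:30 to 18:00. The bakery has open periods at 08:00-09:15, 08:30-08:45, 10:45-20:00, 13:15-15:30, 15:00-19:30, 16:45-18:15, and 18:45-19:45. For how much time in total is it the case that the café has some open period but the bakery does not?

1 h

First set merges to 09:45–13:00, 14:30–14:45, 16:30–18:30.
Second set merges to 08:00–09:15, 10:45–20:00.
A \ B = 09:45–10:45.
Total: 1 h.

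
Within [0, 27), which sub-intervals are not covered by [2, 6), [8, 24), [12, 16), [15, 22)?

[0, 2) ∪ [6, 8) ∪ [24, 27)

After merging, the occupied span is [2, 6), [8, 24).
Complement within [0, 27): [0, 2), [6, 8), [24, 27).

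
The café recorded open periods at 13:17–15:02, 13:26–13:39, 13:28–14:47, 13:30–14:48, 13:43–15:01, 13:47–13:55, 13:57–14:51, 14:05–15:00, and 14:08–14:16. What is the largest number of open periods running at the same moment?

7

Sweep endpoints in order; track running count of active intervals.
Peak of 7 reached at 14:08.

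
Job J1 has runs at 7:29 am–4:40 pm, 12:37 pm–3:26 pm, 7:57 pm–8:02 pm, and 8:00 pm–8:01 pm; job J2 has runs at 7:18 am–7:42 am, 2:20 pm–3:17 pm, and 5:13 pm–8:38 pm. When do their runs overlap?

Merge the first list: 7:29 am–4:40 pm, 7:57 pm–8:02 pm.
7:29 am–4:40 pm meets the second set on 7:29 am–7:42 am, 2:20 pm–3:17 pm.
7:57 pm–8:02 pm meets the second set on 7:57 pm–8:02 pm.

7:29 am–7:42 am, 2:20 pm–3:17 pm, 7:57 pm–8:02 pm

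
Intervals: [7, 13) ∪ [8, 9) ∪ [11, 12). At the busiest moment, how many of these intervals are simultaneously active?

Sweep endpoints in order; track running count of active intervals.
Peak of 2 reached at 8.

2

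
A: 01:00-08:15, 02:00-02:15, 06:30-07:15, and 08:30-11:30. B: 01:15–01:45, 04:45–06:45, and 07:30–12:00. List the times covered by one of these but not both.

First set merges to 01:00–08:15, 08:30–11:30.
A but not B: 01:00–01:15, 01:45–04:45, 06:45–07:30.
B but not A: 08:15–08:30, 11:30–12:00.
Combining gives A △ B.

01:00–01:15, 01:45–04:45, 06:45–07:30, 08:15–08:30, 11:30–12:00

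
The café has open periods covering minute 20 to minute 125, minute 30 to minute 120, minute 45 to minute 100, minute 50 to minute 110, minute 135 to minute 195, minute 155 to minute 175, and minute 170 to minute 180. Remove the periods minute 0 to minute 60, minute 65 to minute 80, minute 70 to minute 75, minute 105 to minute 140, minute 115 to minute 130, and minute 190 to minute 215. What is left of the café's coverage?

minute 60 to minute 65, minute 80 to minute 105, minute 140 to minute 190

First set merges to minute 20 to minute 125, minute 135 to minute 195.
Second set merges to minute 0 to minute 60, minute 65 to minute 80, minute 105 to minute 140, minute 190 to minute 215.
minute 20 to minute 125 with B removed leaves minute 60 to minute 65, minute 80 to minute 105.
minute 135 to minute 195 with B removed leaves minute 140 to minute 190.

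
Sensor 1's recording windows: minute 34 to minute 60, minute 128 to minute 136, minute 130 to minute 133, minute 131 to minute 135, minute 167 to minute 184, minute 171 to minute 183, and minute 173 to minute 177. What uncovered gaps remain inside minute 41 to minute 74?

The merged coverage is minute 34 to minute 60, minute 128 to minute 136, minute 167 to minute 184.
Gaps within minute 41 to minute 74: minute 60 to minute 74.

minute 60 to minute 74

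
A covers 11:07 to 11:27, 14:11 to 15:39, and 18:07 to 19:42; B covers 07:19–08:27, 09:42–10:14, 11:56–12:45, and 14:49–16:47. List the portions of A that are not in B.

11:07–11:27, 14:11–14:49, 18:07–19:42

11:07–11:27: no B overlap → unchanged.
14:11–15:39 minus B → 14:11–14:49.
18:07–19:42: no B overlap → unchanged.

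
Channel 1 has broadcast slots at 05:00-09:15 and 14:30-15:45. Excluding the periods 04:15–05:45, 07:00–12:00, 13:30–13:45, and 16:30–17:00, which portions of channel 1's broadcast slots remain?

05:00-09:15 with B removed leaves 05:45-07:00.
14:30-15:45 is untouched.

05:45-07:00, 14:30-15:45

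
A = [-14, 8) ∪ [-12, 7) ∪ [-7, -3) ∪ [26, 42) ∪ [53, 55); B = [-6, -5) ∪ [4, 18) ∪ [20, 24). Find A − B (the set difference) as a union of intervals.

First set merges to [-14, 8), [26, 42), [53, 55).
[-14, 8) with B removed leaves [-14, -6), [-5, 4).
[26, 42) is untouched.
[53, 55) is untouched.

[-14, -6) ∪ [-5, 4) ∪ [26, 42) ∪ [53, 55)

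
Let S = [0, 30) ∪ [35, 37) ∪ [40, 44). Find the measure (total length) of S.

36

Merged: [0, 30), [35, 37), [40, 44).
Lengths: 30 + 2 + 4 = 36.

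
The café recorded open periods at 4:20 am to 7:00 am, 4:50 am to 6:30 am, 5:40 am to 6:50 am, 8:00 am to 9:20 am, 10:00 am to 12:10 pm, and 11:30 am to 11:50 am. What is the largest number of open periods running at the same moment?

3

Sweep endpoints in order; track running count of active intervals.
Peak of 3 reached at 5:40 am.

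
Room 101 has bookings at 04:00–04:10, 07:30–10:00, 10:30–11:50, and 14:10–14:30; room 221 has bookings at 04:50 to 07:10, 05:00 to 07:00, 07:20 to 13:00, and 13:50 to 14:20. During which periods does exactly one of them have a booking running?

04:00–04:10, 04:50–07:10, 07:20–07:30, 10:00–10:30, 11:50–13:00, 13:50–14:10, 14:20–14:30

Second set merges to 04:50–07:10, 07:20–13:00, 13:50–14:20.
Only in the first: 04:00–04:10, 14:20–14:30.
Only in the second: 04:50–07:10, 07:20–07:30, 10:00–10:30, 11:50–13:00, 13:50–14:10.
Together these are the periods covered by exactly one.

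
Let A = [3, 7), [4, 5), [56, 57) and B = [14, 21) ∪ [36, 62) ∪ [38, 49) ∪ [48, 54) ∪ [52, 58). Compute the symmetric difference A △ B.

[3, 7) ∪ [14, 21) ∪ [36, 56) ∪ [57, 62)

Merge the first list: [3, 7), [56, 57).
Merge the second list: [14, 21), [36, 62).
Only in the first: [3, 7).
Only in the second: [14, 21), [36, 56), [57, 62).
Together these are the periods covered by exactly one.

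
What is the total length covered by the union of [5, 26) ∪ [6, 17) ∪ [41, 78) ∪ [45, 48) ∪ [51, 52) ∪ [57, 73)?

Merged: [5, 26), [41, 78).
Lengths: 21 + 37 = 58.

58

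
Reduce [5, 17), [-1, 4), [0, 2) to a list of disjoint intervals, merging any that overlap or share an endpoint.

Sort by start: [-1, 4), [0, 2), [5, 17).
[0, 2) overlaps/touches [-1, 4) → extend to [-1, 4).
[5, 17) is disjoint → start new block.

[-1, 4) ∪ [5, 17)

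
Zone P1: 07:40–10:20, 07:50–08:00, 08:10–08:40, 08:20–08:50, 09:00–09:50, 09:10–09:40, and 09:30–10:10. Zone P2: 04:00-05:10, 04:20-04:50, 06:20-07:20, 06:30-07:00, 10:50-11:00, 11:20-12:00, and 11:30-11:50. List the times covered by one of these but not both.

A, merged: 07:40-10:20.
B, merged: 04:00-05:10, 06:20-07:20, 10:50-11:00, 11:20-12:00.
A but not B: 07:40-10:20.
B but not A: 04:00-05:10, 06:20-07:20, 10:50-11:00, 11:20-12:00.
Combining gives A △ B.

04:00-05:10, 06:20-07:20, 07:40-10:20, 10:50-11:00, 11:20-12:00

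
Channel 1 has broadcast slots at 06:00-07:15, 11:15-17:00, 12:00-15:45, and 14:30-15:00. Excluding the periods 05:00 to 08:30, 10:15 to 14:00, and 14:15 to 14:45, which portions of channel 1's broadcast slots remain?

Merge the first list: 06:00–07:15, 11:15–17:00.
06:00–07:15: entirely removed.
11:15–17:00 \ B = 14:00–14:15, 14:45–17:00.

14:00–14:15, 14:45–17:00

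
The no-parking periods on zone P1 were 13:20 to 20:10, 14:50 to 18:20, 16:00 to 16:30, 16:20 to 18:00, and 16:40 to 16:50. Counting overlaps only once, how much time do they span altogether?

6 h 50 min

Merged: 13:20-20:10.
Length: 6 h 50 min.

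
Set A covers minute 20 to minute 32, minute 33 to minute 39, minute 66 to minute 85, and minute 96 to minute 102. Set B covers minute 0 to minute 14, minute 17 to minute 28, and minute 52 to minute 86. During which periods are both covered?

minute 20 to minute 32 ∩ B → minute 20 to minute 28.
minute 33 to minute 39 meets no B interval.
minute 66 to minute 85 ∩ B → minute 66 to minute 85.
minute 96 to minute 102 meets no B interval.

minute 20 to minute 28, minute 66 to minute 85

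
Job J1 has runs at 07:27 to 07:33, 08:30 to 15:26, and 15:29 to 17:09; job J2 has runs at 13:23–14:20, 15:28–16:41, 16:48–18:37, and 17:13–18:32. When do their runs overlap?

Merge the second list: 13:23–14:20, 15:28–16:41, 16:48–18:37.
07:27–07:33 falls entirely outside B.
08:30–15:26 overlaps B on 13:23–14:20.
15:29–17:09 overlaps B on 15:29–16:41, 16:48–17:09.

13:23–14:20, 15:29–16:41, 16:48–17:09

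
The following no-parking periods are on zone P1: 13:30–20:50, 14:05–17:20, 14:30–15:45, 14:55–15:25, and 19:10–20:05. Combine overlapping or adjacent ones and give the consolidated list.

13:30–20:50

14:05–17:20 overlaps/touches 13:30–20:50 → extend to 13:30–20:50.
14:30–15:45 overlaps/touches 13:30–20:50 → extend to 13:30–20:50.
14:55–15:25 overlaps/touches 13:30–20:50 → extend to 13:30–20:50.
19:10–20:05 overlaps/touches 13:30–20:50 → extend to 13:30–20:50.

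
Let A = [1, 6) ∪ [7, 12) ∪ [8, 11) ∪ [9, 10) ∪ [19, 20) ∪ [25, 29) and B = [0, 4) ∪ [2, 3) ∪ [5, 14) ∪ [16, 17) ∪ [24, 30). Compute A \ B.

[4, 5) ∪ [19, 20)

A, merged: [1, 6), [7, 12), [19, 20), [25, 29).
B, merged: [0, 4), [5, 14), [16, 17), [24, 30).
[1, 6) minus B → [4, 5).
[7, 12): fully covered by B → removed.
[19, 20): no B overlap → unchanged.
[25, 29): fully covered by B → removed.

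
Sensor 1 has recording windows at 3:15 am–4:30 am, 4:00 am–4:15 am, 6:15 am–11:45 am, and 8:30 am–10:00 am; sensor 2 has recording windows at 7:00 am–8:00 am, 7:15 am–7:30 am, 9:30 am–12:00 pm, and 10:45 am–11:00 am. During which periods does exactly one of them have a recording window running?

First set merges to 3:15 am–4:30 am, 6:15 am–11:45 am.
Second set merges to 7:00 am–8:00 am, 9:30 am–12:00 pm.
Only in the first: 3:15 am–4:30 am, 6:15 am–7:00 am, 8:00 am–9:30 am.
Only in the second: 11:45 am–12:00 pm.
Together these are the periods covered by exactly one.

3:15 am–4:30 am, 6:15 am–7:00 am, 8:00 am–9:30 am, 11:45 am–12:00 pm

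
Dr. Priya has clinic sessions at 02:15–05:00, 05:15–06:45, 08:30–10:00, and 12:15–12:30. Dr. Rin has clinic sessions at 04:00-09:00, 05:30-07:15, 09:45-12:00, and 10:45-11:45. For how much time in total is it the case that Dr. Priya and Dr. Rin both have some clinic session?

3 h 15 min

B, merged: 04:00-09:00, 09:45-12:00.
A ∩ B = 04:00-05:00, 05:15-06:45, 08:30-09:00, 09:45-10:00.
Total: 1 h + 1 h 30 min + 30 min + 15 min = 3 h 15 min.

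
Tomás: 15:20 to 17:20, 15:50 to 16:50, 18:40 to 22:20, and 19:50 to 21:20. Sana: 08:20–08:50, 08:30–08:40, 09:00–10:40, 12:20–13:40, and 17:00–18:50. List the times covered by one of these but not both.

08:20–08:50, 09:00–10:40, 12:20–13:40, 15:20–17:00, 17:20–18:40, 18:50–22:20

A, merged: 15:20–17:20, 18:40–22:20.
B, merged: 08:20–08:50, 09:00–10:40, 12:20–13:40, 17:00–18:50.
Only in the first: 15:20–17:00, 18:50–22:20.
Only in the second: 08:20–08:50, 09:00–10:40, 12:20–13:40, 17:20–18:40.
Together these are the periods covered by exactly one.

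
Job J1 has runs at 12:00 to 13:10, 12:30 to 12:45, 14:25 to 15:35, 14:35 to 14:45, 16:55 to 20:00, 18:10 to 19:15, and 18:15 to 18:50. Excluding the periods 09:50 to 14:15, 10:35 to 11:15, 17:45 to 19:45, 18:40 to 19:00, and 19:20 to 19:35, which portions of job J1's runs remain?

First set merges to 12:00–13:10, 14:25–15:35, 16:55–20:00.
Second set merges to 09:50–14:15, 17:45–19:45.
12:00–13:10: entirely removed.
14:25–15:35: nothing removed.
16:55–20:00 \ B = 16:55–17:45, 19:45–20:00.

14:25–15:35, 16:55–17:45, 19:45–20:00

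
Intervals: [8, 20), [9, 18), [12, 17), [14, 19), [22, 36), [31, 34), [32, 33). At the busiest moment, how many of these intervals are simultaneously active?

4

Walk the sorted start/end points keeping a running depth.
The depth first hits 4 at 14.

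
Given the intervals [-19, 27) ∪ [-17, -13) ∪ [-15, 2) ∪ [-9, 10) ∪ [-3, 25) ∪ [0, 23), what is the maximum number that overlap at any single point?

Sweep endpoints in order; track running count of active intervals.
Peak of 5 reached at 0.

5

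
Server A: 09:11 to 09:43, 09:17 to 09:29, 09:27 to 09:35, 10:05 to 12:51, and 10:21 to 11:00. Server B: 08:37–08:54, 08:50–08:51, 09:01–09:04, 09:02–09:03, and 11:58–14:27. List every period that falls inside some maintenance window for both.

11:58-12:51

A, merged: 09:11-09:43, 10:05-12:51.
B, merged: 08:37-08:54, 09:01-09:04, 11:58-14:27.
09:11-09:43 meets no B interval.
10:05-12:51 ∩ B → 11:58-12:51.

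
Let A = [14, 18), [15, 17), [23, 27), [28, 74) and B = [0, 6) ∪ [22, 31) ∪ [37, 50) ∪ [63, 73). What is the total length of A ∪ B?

62

First set merges to [14, 18), [23, 27), [28, 74).
A ∪ B = [0, 6), [14, 18), [22, 74).
Total: 6 + 4 + 52 = 62.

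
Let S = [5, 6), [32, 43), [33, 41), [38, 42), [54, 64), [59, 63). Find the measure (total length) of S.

Merged: [5, 6), [32, 43), [54, 64).
Lengths: 1 + 11 + 10 = 22.

22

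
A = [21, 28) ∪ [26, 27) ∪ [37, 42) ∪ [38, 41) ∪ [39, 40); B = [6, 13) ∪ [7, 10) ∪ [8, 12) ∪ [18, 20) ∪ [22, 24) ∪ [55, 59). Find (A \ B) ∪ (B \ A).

Merge the first list: [21, 28), [37, 42).
Merge the second list: [6, 13), [18, 20), [22, 24), [55, 59).
A but not B: [21, 22), [24, 28), [37, 42).
B but not A: [6, 13), [18, 20), [55, 59).
Combining gives A △ B.

[6, 13) ∪ [18, 20) ∪ [21, 22) ∪ [24, 28) ∪ [37, 42) ∪ [55, 59)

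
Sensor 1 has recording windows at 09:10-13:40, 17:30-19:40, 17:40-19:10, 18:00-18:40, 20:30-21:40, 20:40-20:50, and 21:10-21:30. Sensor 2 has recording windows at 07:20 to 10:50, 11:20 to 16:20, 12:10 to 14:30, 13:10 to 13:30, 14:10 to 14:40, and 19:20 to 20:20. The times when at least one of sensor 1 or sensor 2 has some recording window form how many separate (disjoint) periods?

3

Merge the first list: 09:10–13:40, 17:30–19:40, 20:30–21:40.
Merge the second list: 07:20–10:50, 11:20–16:20, 19:20–20:20.
A ∪ B = 07:20–16:20, 17:30–20:20, 20:30–21:40.
That is 3 disjoint pieces.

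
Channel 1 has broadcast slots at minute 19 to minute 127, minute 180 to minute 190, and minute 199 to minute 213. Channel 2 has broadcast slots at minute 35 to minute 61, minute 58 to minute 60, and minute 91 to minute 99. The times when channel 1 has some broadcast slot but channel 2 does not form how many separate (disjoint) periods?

5

Merge the second list: minute 35 to minute 61, minute 91 to minute 99.
A \ B = minute 19 to minute 35, minute 61 to minute 91, minute 99 to minute 127, minute 180 to minute 190, minute 199 to minute 213.
That is 5 disjoint pieces.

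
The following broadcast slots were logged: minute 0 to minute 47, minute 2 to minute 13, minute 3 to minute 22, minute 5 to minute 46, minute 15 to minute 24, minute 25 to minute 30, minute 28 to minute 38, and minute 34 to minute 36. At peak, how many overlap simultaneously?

4

At minute 5, 4 of the intervals are simultaneously active.
No point has more.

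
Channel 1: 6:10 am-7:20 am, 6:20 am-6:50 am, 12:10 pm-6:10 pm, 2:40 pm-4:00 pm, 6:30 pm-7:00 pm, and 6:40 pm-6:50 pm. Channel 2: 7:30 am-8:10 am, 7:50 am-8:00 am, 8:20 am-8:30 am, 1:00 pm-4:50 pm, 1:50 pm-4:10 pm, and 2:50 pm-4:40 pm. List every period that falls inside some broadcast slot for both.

First set merges to 6:10 am-7:20 am, 12:10 pm-6:10 pm, 6:30 pm-7:00 pm.
Second set merges to 7:30 am-8:10 am, 8:20 am-8:30 am, 1:00 pm-4:50 pm.
6:10 am-7:20 am falls entirely outside B.
12:10 pm-6:10 pm overlaps B on 1:00 pm-4:50 pm.
6:30 pm-7:00 pm falls entirely outside B.

1:00 pm-4:50 pm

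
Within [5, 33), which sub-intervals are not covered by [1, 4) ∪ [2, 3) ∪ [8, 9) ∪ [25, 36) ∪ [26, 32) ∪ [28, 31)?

[5, 8) ∪ [9, 25)

The merged coverage is [1, 4), [8, 9), [25, 36).
Complement within [5, 33): [5, 8), [9, 25).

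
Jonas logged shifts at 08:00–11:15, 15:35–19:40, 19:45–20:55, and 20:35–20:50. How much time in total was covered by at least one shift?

8 h 30 min

Merged: 08:00–11:15, 15:35–19:40, 19:45–20:55.
Lengths: 3 h 15 min + 4 h 5 min + 1 h 10 min = 8 h 30 min.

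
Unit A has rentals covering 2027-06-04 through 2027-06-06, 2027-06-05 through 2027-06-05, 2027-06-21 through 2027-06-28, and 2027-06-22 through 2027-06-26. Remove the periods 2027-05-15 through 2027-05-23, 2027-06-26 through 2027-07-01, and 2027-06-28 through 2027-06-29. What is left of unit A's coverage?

First set merges to 2027-06-04 through 2027-06-06, 2027-06-21 through 2027-06-28.
Second set merges to 2027-05-15 through 2027-05-23, 2027-06-26 through 2027-07-01.
2027-06-04 through 2027-06-06 is untouched.
2027-06-21 through 2027-06-28 with B removed leaves 2027-06-21 through 2027-06-25.

2027-06-04 through 2027-06-06, 2027-06-21 through 2027-06-25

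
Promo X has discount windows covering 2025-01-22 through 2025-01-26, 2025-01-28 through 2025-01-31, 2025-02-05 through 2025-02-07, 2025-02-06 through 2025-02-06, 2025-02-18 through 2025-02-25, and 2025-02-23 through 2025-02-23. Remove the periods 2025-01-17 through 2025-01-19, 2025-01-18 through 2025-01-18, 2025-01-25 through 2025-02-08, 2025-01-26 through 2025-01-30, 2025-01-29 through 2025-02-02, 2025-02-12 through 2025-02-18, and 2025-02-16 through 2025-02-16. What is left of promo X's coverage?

Merge the first list: 2025-01-22 through 2025-01-26, 2025-01-28 through 2025-01-31, 2025-02-05 through 2025-02-07, 2025-02-18 through 2025-02-25.
Merge the second list: 2025-01-17 through 2025-01-19, 2025-01-25 through 2025-02-08, 2025-02-12 through 2025-02-18.
2025-01-22 through 2025-01-26 with B removed leaves 2025-01-22 through 2025-01-24.
2025-01-28 through 2025-01-31 lies entirely inside B → drops out.
2025-02-05 through 2025-02-07 lies entirely inside B → drops out.
2025-02-18 through 2025-02-25 with B removed leaves 2025-02-19 through 2025-02-25.

2025-01-22 through 2025-01-24, 2025-02-19 through 2025-02-25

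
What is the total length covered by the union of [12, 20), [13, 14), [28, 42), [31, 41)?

22

Merged: [12, 20), [28, 42).
Lengths: 8 + 14 = 22.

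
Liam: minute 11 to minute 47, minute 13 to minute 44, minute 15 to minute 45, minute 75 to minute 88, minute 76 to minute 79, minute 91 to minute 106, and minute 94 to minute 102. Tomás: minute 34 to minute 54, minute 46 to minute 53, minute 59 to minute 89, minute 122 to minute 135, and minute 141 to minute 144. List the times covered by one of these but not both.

First set merges to minute 11 to minute 47, minute 75 to minute 88, minute 91 to minute 106.
Second set merges to minute 34 to minute 54, minute 59 to minute 89, minute 122 to minute 135, minute 141 to minute 144.
A but not B: minute 11 to minute 34, minute 91 to minute 106.
B but not A: minute 47 to minute 54, minute 59 to minute 75, minute 88 to minute 89, minute 122 to minute 135, minute 141 to minute 144.
Combining gives A △ B.

minute 11 to minute 34, minute 47 to minute 54, minute 59 to minute 75, minute 88 to minute 89, minute 91 to minute 106, minute 122 to minute 135, minute 141 to minute 144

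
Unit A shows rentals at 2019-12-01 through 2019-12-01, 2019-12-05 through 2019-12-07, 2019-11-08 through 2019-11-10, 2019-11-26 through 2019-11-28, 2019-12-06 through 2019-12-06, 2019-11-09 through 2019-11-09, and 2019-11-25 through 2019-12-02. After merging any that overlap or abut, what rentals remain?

2019-11-08 through 2019-11-10, 2019-11-25 through 2019-12-02, 2019-12-05 through 2019-12-07

Sort by start: 2019-11-08 through 2019-11-10, 2019-11-09 through 2019-11-09, 2019-11-25 through 2019-12-02, 2019-11-26 through 2019-11-28, 2019-12-01 through 2019-12-01, 2019-12-05 through 2019-12-07, 2019-12-06 through 2019-12-06.
2019-11-09 through 2019-11-09 overlaps/touches 2019-11-08 through 2019-11-10 → extend to 2019-11-08 through 2019-11-10.
2019-11-25 through 2019-12-02 is disjoint → start new block.
2019-11-26 through 2019-11-28 overlaps/touches 2019-11-25 through 2019-12-02 → extend to 2019-11-25 through 2019-12-02.
2019-12-01 through 2019-12-01 overlaps/touches 2019-11-25 through 2019-12-02 → extend to 2019-11-25 through 2019-12-02.
2019-12-05 through 2019-12-07 is disjoint → start new block.
2019-12-06 through 2019-12-06 overlaps/touches 2019-12-05 through 2019-12-07 → extend to 2019-12-05 through 2019-12-07.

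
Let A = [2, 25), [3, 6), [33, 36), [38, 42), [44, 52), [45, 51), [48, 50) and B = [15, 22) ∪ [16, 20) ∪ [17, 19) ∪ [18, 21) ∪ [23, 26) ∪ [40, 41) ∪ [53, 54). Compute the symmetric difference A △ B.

A, merged: [2, 25), [33, 36), [38, 42), [44, 52).
B, merged: [15, 22), [23, 26), [40, 41), [53, 54).
A but not B: [2, 15), [22, 23), [33, 36), [38, 40), [41, 42), [44, 52).
B but not A: [25, 26), [53, 54).
Combining gives A △ B.

[2, 15) ∪ [22, 23) ∪ [25, 26) ∪ [33, 36) ∪ [38, 40) ∪ [41, 42) ∪ [44, 52) ∪ [53, 54)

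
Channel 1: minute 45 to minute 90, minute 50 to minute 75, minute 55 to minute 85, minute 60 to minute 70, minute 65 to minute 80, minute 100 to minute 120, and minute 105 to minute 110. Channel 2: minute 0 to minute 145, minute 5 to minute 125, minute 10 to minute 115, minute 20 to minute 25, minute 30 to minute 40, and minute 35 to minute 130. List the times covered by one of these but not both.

Merge the first list: minute 45 to minute 90, minute 100 to minute 120.
Merge the second list: minute 0 to minute 145.
Only in the first: none.
Only in the second: minute 0 to minute 45, minute 90 to minute 100, minute 120 to minute 145.
Together these are the periods covered by exactly one.

minute 0 to minute 45, minute 90 to minute 100, minute 120 to minute 145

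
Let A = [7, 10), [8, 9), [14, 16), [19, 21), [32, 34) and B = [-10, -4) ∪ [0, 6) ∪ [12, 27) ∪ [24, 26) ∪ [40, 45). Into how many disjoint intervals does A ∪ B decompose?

6

Merge the first list: [7, 10), [14, 16), [19, 21), [32, 34).
Merge the second list: [-10, -4), [0, 6), [12, 27), [40, 45).
A ∪ B = [-10, -4), [0, 6), [7, 10), [12, 27), [32, 34), [40, 45).
That is 6 disjoint pieces.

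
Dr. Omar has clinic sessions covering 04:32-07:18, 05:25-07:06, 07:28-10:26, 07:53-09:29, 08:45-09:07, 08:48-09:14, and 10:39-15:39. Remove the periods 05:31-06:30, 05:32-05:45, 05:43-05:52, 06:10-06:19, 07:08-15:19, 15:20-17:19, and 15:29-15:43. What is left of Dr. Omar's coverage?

04:32–05:31, 06:30–07:08, 15:19–15:20

Merge the first list: 04:32–07:18, 07:28–10:26, 10:39–15:39.
Merge the second list: 05:31–06:30, 07:08–15:19, 15:20–17:19.
04:32–07:18 minus B → 04:32–05:31, 06:30–07:08.
07:28–10:26: fully covered by B → removed.
10:39–15:39 minus B → 15:19–15:20.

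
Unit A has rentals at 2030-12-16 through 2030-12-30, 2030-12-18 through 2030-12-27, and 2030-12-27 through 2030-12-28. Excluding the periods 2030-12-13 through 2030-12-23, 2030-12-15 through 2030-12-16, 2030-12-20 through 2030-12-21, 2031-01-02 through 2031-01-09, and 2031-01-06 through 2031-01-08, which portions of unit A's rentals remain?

2030-12-24 through 2030-12-30

Merge the first list: 2030-12-16 through 2030-12-30.
Merge the second list: 2030-12-13 through 2030-12-23, 2031-01-02 through 2031-01-09.
2030-12-16 through 2030-12-30 minus B → 2030-12-24 through 2030-12-30.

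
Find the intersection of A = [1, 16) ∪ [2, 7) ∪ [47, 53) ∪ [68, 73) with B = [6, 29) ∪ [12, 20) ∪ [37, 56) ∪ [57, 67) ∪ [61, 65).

[6, 16) ∪ [47, 53)

Merge the first list: [1, 16), [47, 53), [68, 73).
Merge the second list: [6, 29), [37, 56), [57, 67).
[1, 16) overlaps B on [6, 16).
[47, 53) overlaps B on [47, 53).
[68, 73) falls entirely outside B.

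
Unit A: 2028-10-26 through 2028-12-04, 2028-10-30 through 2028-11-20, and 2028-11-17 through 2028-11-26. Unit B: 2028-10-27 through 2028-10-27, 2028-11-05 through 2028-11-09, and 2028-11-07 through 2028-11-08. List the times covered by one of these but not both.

2028-10-26 through 2028-10-26, 2028-10-28 through 2028-11-04, 2028-11-10 through 2028-12-04

Merge the first list: 2028-10-26 through 2028-12-04.
Merge the second list: 2028-10-27 through 2028-10-27, 2028-11-05 through 2028-11-09.
Only in the first: 2028-10-26 through 2028-10-26, 2028-10-28 through 2028-11-04, 2028-11-10 through 2028-12-04.
Only in the second: none.
Together these are the periods covered by exactly one.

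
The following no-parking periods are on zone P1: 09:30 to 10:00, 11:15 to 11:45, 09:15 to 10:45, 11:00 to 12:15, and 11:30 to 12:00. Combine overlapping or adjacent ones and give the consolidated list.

Sort by start: 09:15–10:45, 09:30–10:00, 11:00–12:15, 11:15–11:45, 11:30–12:00.
09:30–10:00 overlaps/touches 09:15–10:45 → extend to 09:15–10:45.
11:00–12:15 is disjoint → start new block.
11:15–11:45 overlaps/touches 11:00–12:15 → extend to 11:00–12:15.
11:30–12:00 overlaps/touches 11:00–12:15 → extend to 11:00–12:15.

09:15–10:45, 11:00–12:15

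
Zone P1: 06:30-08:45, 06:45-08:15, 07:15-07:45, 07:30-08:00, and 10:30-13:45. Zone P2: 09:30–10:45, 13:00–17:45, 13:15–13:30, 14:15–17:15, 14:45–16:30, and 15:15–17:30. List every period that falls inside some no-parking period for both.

Merge the first list: 06:30–08:45, 10:30–13:45.
Merge the second list: 09:30–10:45, 13:00–17:45.
06:30–08:45 meets no B interval.
10:30–13:45 ∩ B → 10:30–10:45, 13:00–13:45.

10:30–10:45, 13:00–13:45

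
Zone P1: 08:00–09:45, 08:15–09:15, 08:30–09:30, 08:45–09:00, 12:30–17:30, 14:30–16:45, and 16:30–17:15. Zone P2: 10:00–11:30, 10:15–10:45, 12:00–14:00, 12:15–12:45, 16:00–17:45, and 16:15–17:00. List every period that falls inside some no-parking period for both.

Merge the first list: 08:00–09:45, 12:30–17:30.
Merge the second list: 10:00–11:30, 12:00–14:00, 16:00–17:45.
08:00–09:45 falls entirely outside B.
12:30–17:30 overlaps B on 12:30–14:00, 16:00–17:30.

12:30–14:00, 16:00–17:30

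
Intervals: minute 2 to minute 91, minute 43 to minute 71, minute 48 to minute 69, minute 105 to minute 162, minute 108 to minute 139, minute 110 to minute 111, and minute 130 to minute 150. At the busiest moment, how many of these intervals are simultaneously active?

Sweep endpoints in order; track running count of active intervals.
Peak of 3 reached at minute 48.

3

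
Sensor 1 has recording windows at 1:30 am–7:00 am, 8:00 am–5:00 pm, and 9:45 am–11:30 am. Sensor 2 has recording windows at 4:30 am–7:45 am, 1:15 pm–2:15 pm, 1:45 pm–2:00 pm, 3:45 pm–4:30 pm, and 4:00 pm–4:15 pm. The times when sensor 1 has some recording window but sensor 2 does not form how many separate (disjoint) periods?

First set merges to 1:30 am–7:00 am, 8:00 am–5:00 pm.
Second set merges to 4:30 am–7:45 am, 1:15 pm–2:15 pm, 3:45 pm–4:30 pm.
A \ B = 1:30 am–4:30 am, 8:00 am–1:15 pm, 2:15 pm–3:45 pm, 4:30 pm–5:00 pm.
That is 4 disjoint pieces.

4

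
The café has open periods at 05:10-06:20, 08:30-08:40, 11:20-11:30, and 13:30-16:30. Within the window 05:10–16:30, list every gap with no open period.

The merged coverage is 05:10–06:20, 08:30–08:40, 11:20–11:30, 13:30–16:30.
Uncovered inside 05:10–16:30: 06:20–08:30, 08:40–11:20, 11:30–13:30.

06:20–08:30, 08:40–11:20, 11:30–13:30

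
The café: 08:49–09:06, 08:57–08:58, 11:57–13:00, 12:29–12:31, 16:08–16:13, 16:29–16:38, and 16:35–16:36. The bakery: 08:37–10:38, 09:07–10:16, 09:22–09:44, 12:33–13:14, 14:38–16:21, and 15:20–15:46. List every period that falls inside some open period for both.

Merge the first list: 08:49–09:06, 11:57–13:00, 16:08–16:13, 16:29–16:38.
Merge the second list: 08:37–10:38, 12:33–13:14, 14:38–16:21.
08:49–09:06 overlaps B on 08:49–09:06.
11:57–13:00 overlaps B on 12:33–13:00.
16:08–16:13 overlaps B on 16:08–16:13.
16:29–16:38 falls entirely outside B.

08:49–09:06, 12:33–13:00, 16:08–16:13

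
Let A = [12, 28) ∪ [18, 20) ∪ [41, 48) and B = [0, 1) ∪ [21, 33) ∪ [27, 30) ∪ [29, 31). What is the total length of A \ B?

Merge the first list: [12, 28), [41, 48).
Merge the second list: [0, 1), [21, 33).
A \ B = [12, 21), [41, 48).
Total: 9 + 7 = 16.

16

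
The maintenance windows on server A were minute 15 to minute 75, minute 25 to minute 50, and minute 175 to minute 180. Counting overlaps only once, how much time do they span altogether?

Merged: minute 15 to minute 75, minute 175 to minute 180.
Lengths: 60 minutes + 5 minutes = 65 minutes.

65 minutes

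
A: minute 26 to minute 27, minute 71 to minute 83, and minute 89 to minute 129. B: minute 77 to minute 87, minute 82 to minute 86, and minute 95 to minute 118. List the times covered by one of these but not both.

minute 26 to minute 27, minute 71 to minute 77, minute 83 to minute 87, minute 89 to minute 95, minute 118 to minute 129

Merge the second list: minute 77 to minute 87, minute 95 to minute 118.
Only in the first: minute 26 to minute 27, minute 71 to minute 77, minute 89 to minute 95, minute 118 to minute 129.
Only in the second: minute 83 to minute 87.
Together these are the periods covered by exactly one.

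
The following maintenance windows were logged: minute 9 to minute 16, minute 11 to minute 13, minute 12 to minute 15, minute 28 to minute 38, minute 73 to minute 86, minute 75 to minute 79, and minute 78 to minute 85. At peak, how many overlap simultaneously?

At minute 12, 3 of the intervals are simultaneously active.
No point has more.

3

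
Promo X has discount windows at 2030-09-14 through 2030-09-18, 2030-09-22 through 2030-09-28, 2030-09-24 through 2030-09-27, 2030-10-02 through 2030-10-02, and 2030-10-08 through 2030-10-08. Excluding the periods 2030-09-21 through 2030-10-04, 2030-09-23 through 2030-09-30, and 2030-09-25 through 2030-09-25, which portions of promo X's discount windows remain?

First set merges to 2030-09-14 through 2030-09-18, 2030-09-22 through 2030-09-28, 2030-10-02 through 2030-10-02, 2030-10-08 through 2030-10-08.
Second set merges to 2030-09-21 through 2030-10-04.
2030-09-14 through 2030-09-18: no B overlap → unchanged.
2030-09-22 through 2030-09-28: fully covered by B → removed.
2030-10-02 through 2030-10-02: fully covered by B → removed.
2030-10-08 through 2030-10-08: no B overlap → unchanged.

2030-09-14 through 2030-09-18, 2030-10-08 through 2030-10-08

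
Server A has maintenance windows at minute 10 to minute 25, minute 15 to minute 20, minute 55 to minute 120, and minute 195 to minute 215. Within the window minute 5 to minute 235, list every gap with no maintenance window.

Covered (merged): minute 10 to minute 25, minute 55 to minute 120, minute 195 to minute 215.
Gaps within minute 5 to minute 235: minute 5 to minute 10, minute 25 to minute 55, minute 120 to minute 195, minute 215 to minute 235.

minute 5 to minute 10, minute 25 to minute 55, minute 120 to minute 195, minute 215 to minute 235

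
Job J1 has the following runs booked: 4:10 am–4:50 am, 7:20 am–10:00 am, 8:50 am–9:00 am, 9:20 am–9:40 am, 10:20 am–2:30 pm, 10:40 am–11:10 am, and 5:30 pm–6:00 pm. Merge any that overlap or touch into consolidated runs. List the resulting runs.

7:20 am-10:00 am is disjoint → start new block.
8:50 am-9:00 am overlaps/touches 7:20 am-10:00 am → extend to 7:20 am-10:00 am.
9:20 am-9:40 am overlaps/touches 7:20 am-10:00 am → extend to 7:20 am-10:00 am.
10:20 am-2:30 pm is disjoint → start new block.
10:40 am-11:10 am overlaps/touches 10:20 am-2:30 pm → extend to 10:20 am-2:30 pm.
5:30 pm-6:00 pm is disjoint → start new block.

4:10 am-4:50 am, 7:20 am-10:00 am, 10:20 am-2:30 pm, 5:30 pm-6:00 pm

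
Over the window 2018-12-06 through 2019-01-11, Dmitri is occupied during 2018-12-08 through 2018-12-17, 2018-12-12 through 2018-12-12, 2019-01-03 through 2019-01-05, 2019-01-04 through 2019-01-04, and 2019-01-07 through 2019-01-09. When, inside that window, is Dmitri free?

After merging, the occupied span is 2018-12-08 through 2018-12-17, 2019-01-03 through 2019-01-05, 2019-01-07 through 2019-01-09.
Gaps within 2018-12-06 through 2019-01-11: 2018-12-06 through 2018-12-07, 2018-12-18 through 2019-01-02, 2019-01-06 through 2019-01-06, 2019-01-10 through 2019-01-11.

2018-12-06 through 2018-12-07, 2018-12-18 through 2019-01-02, 2019-01-06 through 2019-01-06, 2019-01-10 through 2019-01-11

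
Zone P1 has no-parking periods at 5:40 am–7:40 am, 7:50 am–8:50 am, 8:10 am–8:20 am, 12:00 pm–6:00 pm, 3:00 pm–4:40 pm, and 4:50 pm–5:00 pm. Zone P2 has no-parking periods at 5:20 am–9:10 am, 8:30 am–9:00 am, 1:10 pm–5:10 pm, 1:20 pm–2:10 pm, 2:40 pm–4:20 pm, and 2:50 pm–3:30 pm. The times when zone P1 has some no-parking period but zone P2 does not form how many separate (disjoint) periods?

A, merged: 5:40 am-7:40 am, 7:50 am-8:50 am, 12:00 pm-6:00 pm.
B, merged: 5:20 am-9:10 am, 1:10 pm-5:10 pm.
A \ B = 12:00 pm-1:10 pm, 5:10 pm-6:00 pm.
That is 2 disjoint pieces.

2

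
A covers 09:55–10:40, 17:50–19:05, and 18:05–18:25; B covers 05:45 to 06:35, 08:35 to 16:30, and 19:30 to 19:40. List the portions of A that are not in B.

17:50–19:05

First set merges to 09:55–10:40, 17:50–19:05.
09:55–10:40 lies entirely inside B → drops out.
17:50–19:05 is untouched.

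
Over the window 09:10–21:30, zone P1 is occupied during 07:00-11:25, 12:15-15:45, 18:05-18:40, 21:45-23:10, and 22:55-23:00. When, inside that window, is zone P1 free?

The merged coverage is 07:00-11:25, 12:15-15:45, 18:05-18:40, 21:45-23:10.
Complement within 09:10-21:30: 11:25-12:15, 15:45-18:05, 18:40-21:30.

11:25-12:15, 15:45-18:05, 18:40-21:30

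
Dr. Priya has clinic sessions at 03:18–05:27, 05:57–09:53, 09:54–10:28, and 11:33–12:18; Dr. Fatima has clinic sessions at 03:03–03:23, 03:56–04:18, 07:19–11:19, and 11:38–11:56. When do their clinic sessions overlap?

03:18–03:23, 03:56–04:18, 07:19–09:53, 09:54–10:28, 11:38–11:56

03:18–05:27 overlaps B on 03:18–03:23, 03:56–04:18.
05:57–09:53 overlaps B on 07:19–09:53.
09:54–10:28 overlaps B on 09:54–10:28.
11:33–12:18 overlaps B on 11:38–11:56.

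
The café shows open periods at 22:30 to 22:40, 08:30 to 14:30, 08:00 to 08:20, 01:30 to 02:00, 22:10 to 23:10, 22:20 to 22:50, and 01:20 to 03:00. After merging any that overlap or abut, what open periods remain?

Sort by start: 01:20–03:00, 01:30–02:00, 08:00–08:20, 08:30–14:30, 22:10–23:10, 22:20–22:50, 22:30–22:40.
01:30–02:00 overlaps/touches 01:20–03:00 → extend to 01:20–03:00.
08:00–08:20 is disjoint → start new block.
08:30–14:30 is disjoint → start new block.
22:10–23:10 is disjoint → start new block.
22:20–22:50 overlaps/touches 22:10–23:10 → extend to 22:10–23:10.
22:30–22:40 overlaps/touches 22:10–23:10 → extend to 22:10–23:10.

01:20–03:00, 08:00–08:20, 08:30–14:30, 22:10–23:10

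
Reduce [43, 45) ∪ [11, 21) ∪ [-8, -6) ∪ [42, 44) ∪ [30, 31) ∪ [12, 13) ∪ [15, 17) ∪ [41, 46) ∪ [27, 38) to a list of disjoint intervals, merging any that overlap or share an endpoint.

Sort by start: [-8, -6), [11, 21), [12, 13), [15, 17), [27, 38), [30, 31), [41, 46), [42, 44), [43, 45).
[11, 21) is disjoint → start new block.
[12, 13) overlaps/touches [11, 21) → extend to [11, 21).
[15, 17) overlaps/touches [11, 21) → extend to [11, 21).
[27, 38) is disjoint → start new block.
[30, 31) overlaps/touches [27, 38) → extend to [27, 38).
[41, 46) is disjoint → start new block.
[42, 44) overlaps/touches [41, 46) → extend to [41, 46).
[43, 45) overlaps/touches [41, 46) → extend to [41, 46).

[-8, -6) ∪ [11, 21) ∪ [27, 38) ∪ [41, 46)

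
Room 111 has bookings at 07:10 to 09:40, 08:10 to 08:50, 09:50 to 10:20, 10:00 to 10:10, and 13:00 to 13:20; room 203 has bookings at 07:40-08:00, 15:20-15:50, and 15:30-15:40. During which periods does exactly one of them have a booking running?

First set merges to 07:10-09:40, 09:50-10:20, 13:00-13:20.
Second set merges to 07:40-08:00, 15:20-15:50.
A but not B: 07:10-07:40, 08:00-09:40, 09:50-10:20, 13:00-13:20.
B but not A: 15:20-15:50.
Combining gives A △ B.

07:10-07:40, 08:00-09:40, 09:50-10:20, 13:00-13:20, 15:20-15:50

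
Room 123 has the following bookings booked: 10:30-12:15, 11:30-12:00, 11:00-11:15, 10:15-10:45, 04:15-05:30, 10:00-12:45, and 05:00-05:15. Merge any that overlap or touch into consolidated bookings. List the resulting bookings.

04:15–05:30, 10:00–12:45

Sort by start: 04:15–05:30, 05:00–05:15, 10:00–12:45, 10:15–10:45, 10:30–12:15, 11:00–11:15, 11:30–12:00.
05:00–05:15 overlaps/touches 04:15–05:30 → extend to 04:15–05:30.
10:00–12:45 is disjoint → start new block.
10:15–10:45 overlaps/touches 10:00–12:45 → extend to 10:00–12:45.
10:30–12:15 overlaps/touches 10:00–12:45 → extend to 10:00–12:45.
11:00–11:15 overlaps/touches 10:00–12:45 → extend to 10:00–12:45.
11:30–12:00 overlaps/touches 10:00–12:45 → extend to 10:00–12:45.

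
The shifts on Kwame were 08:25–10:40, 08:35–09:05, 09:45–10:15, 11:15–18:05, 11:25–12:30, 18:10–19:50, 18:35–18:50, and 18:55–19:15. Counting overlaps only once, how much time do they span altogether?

10 h 45 min

Merged: 08:25–10:40, 11:15–18:05, 18:10–19:50.
Lengths: 2 h 15 min + 6 h 50 min + 1 h 40 min = 10 h 45 min.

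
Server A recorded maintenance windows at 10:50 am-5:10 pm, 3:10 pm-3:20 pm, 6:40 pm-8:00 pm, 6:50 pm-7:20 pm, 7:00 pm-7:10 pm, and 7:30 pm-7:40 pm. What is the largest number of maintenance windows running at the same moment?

Sweep endpoints in order; track running count of active intervals.
Peak of 3 reached at 7:00 pm.

3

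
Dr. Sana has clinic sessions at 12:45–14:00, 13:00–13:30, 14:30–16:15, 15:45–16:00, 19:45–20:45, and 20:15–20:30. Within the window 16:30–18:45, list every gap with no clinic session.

The merged coverage is 12:45-14:00, 14:30-16:15, 19:45-20:45.
Gaps within 16:30-18:45: 16:30-18:45.

16:30-18:45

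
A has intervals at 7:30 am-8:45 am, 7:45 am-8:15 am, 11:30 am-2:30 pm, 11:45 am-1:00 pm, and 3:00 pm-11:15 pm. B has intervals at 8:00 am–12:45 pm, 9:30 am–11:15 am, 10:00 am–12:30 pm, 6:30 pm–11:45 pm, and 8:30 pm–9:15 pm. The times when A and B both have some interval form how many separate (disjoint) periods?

3

Merge the first list: 7:30 am–8:45 am, 11:30 am–2:30 pm, 3:00 pm–11:15 pm.
Merge the second list: 8:00 am–12:45 pm, 6:30 pm–11:45 pm.
A ∩ B = 8:00 am–8:45 am, 11:30 am–12:45 pm, 6:30 pm–11:15 pm.
That is 3 disjoint pieces.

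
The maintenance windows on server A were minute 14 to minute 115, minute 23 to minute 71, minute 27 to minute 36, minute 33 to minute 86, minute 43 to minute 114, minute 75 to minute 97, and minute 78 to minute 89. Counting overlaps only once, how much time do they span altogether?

Merged: minute 14 to minute 115.
Length: 101 minutes.

101 minutes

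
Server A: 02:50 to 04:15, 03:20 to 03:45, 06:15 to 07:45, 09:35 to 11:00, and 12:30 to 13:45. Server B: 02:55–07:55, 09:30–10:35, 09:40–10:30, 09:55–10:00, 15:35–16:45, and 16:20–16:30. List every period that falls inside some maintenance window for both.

02:55–04:15, 06:15–07:45, 09:35–10:35

Merge the first list: 02:50–04:15, 06:15–07:45, 09:35–11:00, 12:30–13:45.
Merge the second list: 02:55–07:55, 09:30–10:35, 15:35–16:45.
02:50–04:15 overlaps B on 02:55–04:15.
06:15–07:45 overlaps B on 06:15–07:45.
09:35–11:00 overlaps B on 09:35–10:35.
12:30–13:45 falls entirely outside B.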